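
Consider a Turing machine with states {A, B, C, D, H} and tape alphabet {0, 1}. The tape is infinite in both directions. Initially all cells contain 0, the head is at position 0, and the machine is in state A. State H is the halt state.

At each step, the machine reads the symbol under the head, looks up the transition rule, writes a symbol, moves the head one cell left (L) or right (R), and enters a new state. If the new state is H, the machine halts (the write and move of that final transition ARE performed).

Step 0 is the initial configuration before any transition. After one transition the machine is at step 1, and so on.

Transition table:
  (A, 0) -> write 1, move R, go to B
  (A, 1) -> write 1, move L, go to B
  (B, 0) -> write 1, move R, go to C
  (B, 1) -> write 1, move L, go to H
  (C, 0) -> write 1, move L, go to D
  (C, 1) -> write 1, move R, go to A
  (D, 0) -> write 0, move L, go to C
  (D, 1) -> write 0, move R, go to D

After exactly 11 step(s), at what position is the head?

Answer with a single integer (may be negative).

Step 1: in state A at pos 0, read 0 -> (A,0)->write 1,move R,goto B. Now: state=B, head=1, tape[-1..2]=0100 (head:   ^)
Step 2: in state B at pos 1, read 0 -> (B,0)->write 1,move R,goto C. Now: state=C, head=2, tape[-1..3]=01100 (head:    ^)
Step 3: in state C at pos 2, read 0 -> (C,0)->write 1,move L,goto D. Now: state=D, head=1, tape[-1..3]=01110 (head:   ^)
Step 4: in state D at pos 1, read 1 -> (D,1)->write 0,move R,goto D. Now: state=D, head=2, tape[-1..3]=01010 (head:    ^)
Step 5: in state D at pos 2, read 1 -> (D,1)->write 0,move R,goto D. Now: state=D, head=3, tape[-1..4]=010000 (head:     ^)
Step 6: in state D at pos 3, read 0 -> (D,0)->write 0,move L,goto C. Now: state=C, head=2, tape[-1..4]=010000 (head:    ^)
Step 7: in state C at pos 2, read 0 -> (C,0)->write 1,move L,goto D. Now: state=D, head=1, tape[-1..4]=010100 (head:   ^)
Step 8: in state D at pos 1, read 0 -> (D,0)->write 0,move L,goto C. Now: state=C, head=0, tape[-1..4]=010100 (head:  ^)
Step 9: in state C at pos 0, read 1 -> (C,1)->write 1,move R,goto A. Now: state=A, head=1, tape[-1..4]=010100 (head:   ^)
Step 10: in state A at pos 1, read 0 -> (A,0)->write 1,move R,goto B. Now: state=B, head=2, tape[-1..4]=011100 (head:    ^)
Step 11: in state B at pos 2, read 1 -> (B,1)->write 1,move L,goto H. Now: state=H, head=1, tape[-1..4]=011100 (head:   ^)

Answer: 1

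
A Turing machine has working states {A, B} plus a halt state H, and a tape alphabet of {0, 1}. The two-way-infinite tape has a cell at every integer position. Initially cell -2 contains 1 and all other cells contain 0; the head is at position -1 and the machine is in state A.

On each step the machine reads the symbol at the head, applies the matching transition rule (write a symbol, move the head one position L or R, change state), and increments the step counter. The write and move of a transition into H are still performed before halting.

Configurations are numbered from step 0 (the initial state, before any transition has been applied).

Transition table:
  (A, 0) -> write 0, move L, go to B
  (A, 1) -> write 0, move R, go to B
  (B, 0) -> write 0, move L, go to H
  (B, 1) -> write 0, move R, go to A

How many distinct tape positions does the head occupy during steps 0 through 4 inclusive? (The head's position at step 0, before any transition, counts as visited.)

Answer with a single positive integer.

Answer: 3

Derivation:
Step 1: in state A at pos -1, read 0 -> (A,0)->write 0,move L,goto B. Now: state=B, head=-2, tape[-3..0]=0100 (head:  ^)
Step 2: in state B at pos -2, read 1 -> (B,1)->write 0,move R,goto A. Now: state=A, head=-1, tape[-3..0]=0000 (head:   ^)
Step 3: in state A at pos -1, read 0 -> (A,0)->write 0,move L,goto B. Now: state=B, head=-2, tape[-3..0]=0000 (head:  ^)
Step 4: in state B at pos -2, read 0 -> (B,0)->write 0,move L,goto H. Now: state=H, head=-3, tape[-4..0]=00000 (head:  ^)
Head positions at steps 0..4: starting at -1, distinct positions visited = {-3, -2, -1} -> 3 position(s)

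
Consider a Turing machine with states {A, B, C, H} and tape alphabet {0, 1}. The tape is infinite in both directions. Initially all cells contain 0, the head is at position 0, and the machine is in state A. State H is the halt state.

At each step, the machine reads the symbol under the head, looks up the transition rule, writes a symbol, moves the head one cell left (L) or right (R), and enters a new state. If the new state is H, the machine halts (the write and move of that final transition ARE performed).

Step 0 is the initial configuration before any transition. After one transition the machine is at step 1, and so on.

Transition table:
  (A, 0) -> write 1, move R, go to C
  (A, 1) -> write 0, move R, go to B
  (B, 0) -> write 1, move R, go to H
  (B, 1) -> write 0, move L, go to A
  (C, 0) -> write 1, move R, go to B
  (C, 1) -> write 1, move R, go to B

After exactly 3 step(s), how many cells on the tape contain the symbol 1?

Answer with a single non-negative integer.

Answer: 3

Derivation:
Step 1: in state A at pos 0, read 0 -> (A,0)->write 1,move R,goto C. Now: state=C, head=1, tape[-1..2]=0100 (head:   ^)
Step 2: in state C at pos 1, read 0 -> (C,0)->write 1,move R,goto B. Now: state=B, head=2, tape[-1..3]=01100 (head:    ^)
Step 3: in state B at pos 2, read 0 -> (B,0)->write 1,move R,goto H. Now: state=H, head=3, tape[-1..4]=011100 (head:     ^)
Cells containing 1 after step 3: {0, 1, 2} -> 3 cell(s)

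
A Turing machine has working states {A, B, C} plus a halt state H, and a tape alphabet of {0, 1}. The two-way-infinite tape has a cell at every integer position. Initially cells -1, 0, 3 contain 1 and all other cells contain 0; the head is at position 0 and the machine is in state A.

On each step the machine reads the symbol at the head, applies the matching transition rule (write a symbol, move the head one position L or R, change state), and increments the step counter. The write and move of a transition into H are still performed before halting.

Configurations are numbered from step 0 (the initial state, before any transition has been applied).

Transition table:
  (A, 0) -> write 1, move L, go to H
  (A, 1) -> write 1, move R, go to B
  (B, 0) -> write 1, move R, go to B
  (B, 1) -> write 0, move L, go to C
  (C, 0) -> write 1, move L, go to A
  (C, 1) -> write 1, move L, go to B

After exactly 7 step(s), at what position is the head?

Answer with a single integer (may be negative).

Step 1: in state A at pos 0, read 1 -> (A,1)->write 1,move R,goto B. Now: state=B, head=1, tape[-2..4]=0110010 (head:    ^)
Step 2: in state B at pos 1, read 0 -> (B,0)->write 1,move R,goto B. Now: state=B, head=2, tape[-2..4]=0111010 (head:     ^)
Step 3: in state B at pos 2, read 0 -> (B,0)->write 1,move R,goto B. Now: state=B, head=3, tape[-2..4]=0111110 (head:      ^)
Step 4: in state B at pos 3, read 1 -> (B,1)->write 0,move L,goto C. Now: state=C, head=2, tape[-2..4]=0111100 (head:     ^)
Step 5: in state C at pos 2, read 1 -> (C,1)->write 1,move L,goto B. Now: state=B, head=1, tape[-2..4]=0111100 (head:    ^)
Step 6: in state B at pos 1, read 1 -> (B,1)->write 0,move L,goto C. Now: state=C, head=0, tape[-2..4]=0110100 (head:   ^)
Step 7: in state C at pos 0, read 1 -> (C,1)->write 1,move L,goto B. Now: state=B, head=-1, tape[-2..4]=0110100 (head:  ^)

Answer: -1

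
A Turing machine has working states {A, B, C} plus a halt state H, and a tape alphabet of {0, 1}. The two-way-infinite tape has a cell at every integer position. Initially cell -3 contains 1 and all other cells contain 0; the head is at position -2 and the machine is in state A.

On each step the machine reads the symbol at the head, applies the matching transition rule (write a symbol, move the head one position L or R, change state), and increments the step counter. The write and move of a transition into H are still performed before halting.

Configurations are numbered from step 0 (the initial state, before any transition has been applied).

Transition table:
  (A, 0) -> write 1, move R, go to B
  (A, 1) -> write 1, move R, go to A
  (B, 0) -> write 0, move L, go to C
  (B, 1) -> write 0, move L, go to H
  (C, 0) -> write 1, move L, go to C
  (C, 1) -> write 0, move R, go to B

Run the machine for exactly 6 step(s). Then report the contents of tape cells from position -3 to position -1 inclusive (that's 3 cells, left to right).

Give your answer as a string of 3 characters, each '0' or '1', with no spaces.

Step 1: in state A at pos -2, read 0 -> (A,0)->write 1,move R,goto B. Now: state=B, head=-1, tape[-4..0]=01100 (head:    ^)
Step 2: in state B at pos -1, read 0 -> (B,0)->write 0,move L,goto C. Now: state=C, head=-2, tape[-4..0]=01100 (head:   ^)
Step 3: in state C at pos -2, read 1 -> (C,1)->write 0,move R,goto B. Now: state=B, head=-1, tape[-4..0]=01000 (head:    ^)
Step 4: in state B at pos -1, read 0 -> (B,0)->write 0,move L,goto C. Now: state=C, head=-2, tape[-4..0]=01000 (head:   ^)
Step 5: in state C at pos -2, read 0 -> (C,0)->write 1,move L,goto C. Now: state=C, head=-3, tape[-4..0]=01100 (head:  ^)
Step 6: in state C at pos -3, read 1 -> (C,1)->write 0,move R,goto B. Now: state=B, head=-2, tape[-4..0]=00100 (head:   ^)

Answer: 010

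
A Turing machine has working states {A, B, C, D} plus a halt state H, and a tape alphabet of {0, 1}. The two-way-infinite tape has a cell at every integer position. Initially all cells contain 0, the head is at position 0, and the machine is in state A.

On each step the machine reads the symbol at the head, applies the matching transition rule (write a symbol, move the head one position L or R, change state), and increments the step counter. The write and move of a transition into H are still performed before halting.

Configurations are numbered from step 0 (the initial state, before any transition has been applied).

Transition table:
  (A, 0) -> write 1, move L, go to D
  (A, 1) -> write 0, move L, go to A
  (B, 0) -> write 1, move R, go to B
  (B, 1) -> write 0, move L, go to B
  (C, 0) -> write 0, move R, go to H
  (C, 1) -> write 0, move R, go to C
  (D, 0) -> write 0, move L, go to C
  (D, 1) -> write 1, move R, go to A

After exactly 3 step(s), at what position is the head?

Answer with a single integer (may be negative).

Answer: -1

Derivation:
Step 1: in state A at pos 0, read 0 -> (A,0)->write 1,move L,goto D. Now: state=D, head=-1, tape[-2..1]=0010 (head:  ^)
Step 2: in state D at pos -1, read 0 -> (D,0)->write 0,move L,goto C. Now: state=C, head=-2, tape[-3..1]=00010 (head:  ^)
Step 3: in state C at pos -2, read 0 -> (C,0)->write 0,move R,goto H. Now: state=H, head=-1, tape[-3..1]=00010 (head:   ^)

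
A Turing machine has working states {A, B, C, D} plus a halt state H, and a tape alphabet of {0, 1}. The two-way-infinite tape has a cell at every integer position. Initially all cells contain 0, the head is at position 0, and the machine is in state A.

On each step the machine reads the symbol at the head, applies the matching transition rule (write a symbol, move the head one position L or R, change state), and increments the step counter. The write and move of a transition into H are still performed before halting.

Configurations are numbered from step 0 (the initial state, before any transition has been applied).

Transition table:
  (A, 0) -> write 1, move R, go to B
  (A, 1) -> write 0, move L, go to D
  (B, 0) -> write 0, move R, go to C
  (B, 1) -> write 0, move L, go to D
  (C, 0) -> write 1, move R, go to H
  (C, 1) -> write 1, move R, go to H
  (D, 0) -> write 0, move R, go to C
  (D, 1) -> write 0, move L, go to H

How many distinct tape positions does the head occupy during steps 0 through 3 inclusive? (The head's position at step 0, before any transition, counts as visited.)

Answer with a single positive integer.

Step 1: in state A at pos 0, read 0 -> (A,0)->write 1,move R,goto B. Now: state=B, head=1, tape[-1..2]=0100 (head:   ^)
Step 2: in state B at pos 1, read 0 -> (B,0)->write 0,move R,goto C. Now: state=C, head=2, tape[-1..3]=01000 (head:    ^)
Step 3: in state C at pos 2, read 0 -> (C,0)->write 1,move R,goto H. Now: state=H, head=3, tape[-1..4]=010100 (head:     ^)
Head positions at steps 0..3: starting at 0, distinct positions visited = {0, 1, 2, 3} -> 4 position(s)

Answer: 4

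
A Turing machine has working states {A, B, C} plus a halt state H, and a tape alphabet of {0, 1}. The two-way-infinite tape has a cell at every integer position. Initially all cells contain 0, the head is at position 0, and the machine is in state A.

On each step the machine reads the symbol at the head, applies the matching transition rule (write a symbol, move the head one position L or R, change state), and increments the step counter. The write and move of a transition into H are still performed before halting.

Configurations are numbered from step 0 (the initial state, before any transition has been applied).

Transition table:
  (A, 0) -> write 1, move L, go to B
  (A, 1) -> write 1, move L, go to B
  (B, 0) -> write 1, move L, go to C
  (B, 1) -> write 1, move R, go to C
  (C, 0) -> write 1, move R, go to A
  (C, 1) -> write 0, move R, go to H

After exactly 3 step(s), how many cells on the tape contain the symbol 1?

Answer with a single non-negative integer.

Answer: 3

Derivation:
Step 1: in state A at pos 0, read 0 -> (A,0)->write 1,move L,goto B. Now: state=B, head=-1, tape[-2..1]=0010 (head:  ^)
Step 2: in state B at pos -1, read 0 -> (B,0)->write 1,move L,goto C. Now: state=C, head=-2, tape[-3..1]=00110 (head:  ^)
Step 3: in state C at pos -2, read 0 -> (C,0)->write 1,move R,goto A. Now: state=A, head=-1, tape[-3..1]=01110 (head:   ^)
Cells containing 1 after step 3: {-2, -1, 0} -> 3 cell(s)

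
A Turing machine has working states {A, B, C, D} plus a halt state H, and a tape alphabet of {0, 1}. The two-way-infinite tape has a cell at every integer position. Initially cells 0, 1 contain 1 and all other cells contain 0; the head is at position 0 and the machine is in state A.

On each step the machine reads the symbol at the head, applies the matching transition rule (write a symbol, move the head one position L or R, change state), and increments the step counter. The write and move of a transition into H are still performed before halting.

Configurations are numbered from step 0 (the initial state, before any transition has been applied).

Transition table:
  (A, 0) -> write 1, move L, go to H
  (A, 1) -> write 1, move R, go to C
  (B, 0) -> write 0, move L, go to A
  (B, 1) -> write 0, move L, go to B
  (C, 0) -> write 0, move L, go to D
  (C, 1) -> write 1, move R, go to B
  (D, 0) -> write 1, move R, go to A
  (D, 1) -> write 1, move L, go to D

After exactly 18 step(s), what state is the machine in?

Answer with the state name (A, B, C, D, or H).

Answer: C

Derivation:
Step 1: in state A at pos 0, read 1 -> (A,1)->write 1,move R,goto C. Now: state=C, head=1, tape[-1..2]=0110 (head:   ^)
Step 2: in state C at pos 1, read 1 -> (C,1)->write 1,move R,goto B. Now: state=B, head=2, tape[-1..3]=01100 (head:    ^)
Step 3: in state B at pos 2, read 0 -> (B,0)->write 0,move L,goto A. Now: state=A, head=1, tape[-1..3]=01100 (head:   ^)
Step 4: in state A at pos 1, read 1 -> (A,1)->write 1,move R,goto C. Now: state=C, head=2, tape[-1..3]=01100 (head:    ^)
Step 5: in state C at pos 2, read 0 -> (C,0)->write 0,move L,goto D. Now: state=D, head=1, tape[-1..3]=01100 (head:   ^)
Step 6: in state D at pos 1, read 1 -> (D,1)->write 1,move L,goto D. Now: state=D, head=0, tape[-1..3]=01100 (head:  ^)
Step 7: in state D at pos 0, read 1 -> (D,1)->write 1,move L,goto D. Now: state=D, head=-1, tape[-2..3]=001100 (head:  ^)
Step 8: in state D at pos -1, read 0 -> (D,0)->write 1,move R,goto A. Now: state=A, head=0, tape[-2..3]=011100 (head:   ^)
Step 9: in state A at pos 0, read 1 -> (A,1)->write 1,move R,goto C. Now: state=C, head=1, tape[-2..3]=011100 (head:    ^)
Step 10: in state C at pos 1, read 1 -> (C,1)->write 1,move R,goto B. Now: state=B, head=2, tape[-2..3]=011100 (head:     ^)
Step 11: in state B at pos 2, read 0 -> (B,0)->write 0,move L,goto A. Now: state=A, head=1, tape[-2..3]=011100 (head:    ^)
Step 12: in state A at pos 1, read 1 -> (A,1)->write 1,move R,goto C. Now: state=C, head=2, tape[-2..3]=011100 (head:     ^)
Step 13: in state C at pos 2, read 0 -> (C,0)->write 0,move L,goto D. Now: state=D, head=1, tape[-2..3]=011100 (head:    ^)
Step 14: in state D at pos 1, read 1 -> (D,1)->write 1,move L,goto D. Now: state=D, head=0, tape[-2..3]=011100 (head:   ^)
Step 15: in state D at pos 0, read 1 -> (D,1)->write 1,move L,goto D. Now: state=D, head=-1, tape[-2..3]=011100 (head:  ^)
Step 16: in state D at pos -1, read 1 -> (D,1)->write 1,move L,goto D. Now: state=D, head=-2, tape[-3..3]=0011100 (head:  ^)
Step 17: in state D at pos -2, read 0 -> (D,0)->write 1,move R,goto A. Now: state=A, head=-1, tape[-3..3]=0111100 (head:   ^)
Step 18: in state A at pos -1, read 1 -> (A,1)->write 1,move R,goto C. Now: state=C, head=0, tape[-3..3]=0111100 (head:    ^)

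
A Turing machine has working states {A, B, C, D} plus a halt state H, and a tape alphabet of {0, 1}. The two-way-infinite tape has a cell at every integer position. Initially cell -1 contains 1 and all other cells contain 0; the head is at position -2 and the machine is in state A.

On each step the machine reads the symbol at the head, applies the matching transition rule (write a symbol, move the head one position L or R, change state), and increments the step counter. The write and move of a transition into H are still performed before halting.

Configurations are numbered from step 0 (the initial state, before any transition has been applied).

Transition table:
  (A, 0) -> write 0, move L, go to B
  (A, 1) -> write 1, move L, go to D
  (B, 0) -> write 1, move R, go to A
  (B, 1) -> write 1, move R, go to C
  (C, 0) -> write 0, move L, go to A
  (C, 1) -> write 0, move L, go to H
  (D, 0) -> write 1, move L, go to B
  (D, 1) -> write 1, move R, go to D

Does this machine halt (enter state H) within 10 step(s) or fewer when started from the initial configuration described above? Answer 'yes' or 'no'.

Step 1: in state A at pos -2, read 0 -> (A,0)->write 0,move L,goto B. Now: state=B, head=-3, tape[-4..0]=00010 (head:  ^)
Step 2: in state B at pos -3, read 0 -> (B,0)->write 1,move R,goto A. Now: state=A, head=-2, tape[-4..0]=01010 (head:   ^)
Step 3: in state A at pos -2, read 0 -> (A,0)->write 0,move L,goto B. Now: state=B, head=-3, tape[-4..0]=01010 (head:  ^)
Step 4: in state B at pos -3, read 1 -> (B,1)->write 1,move R,goto C. Now: state=C, head=-2, tape[-4..0]=01010 (head:   ^)
Step 5: in state C at pos -2, read 0 -> (C,0)->write 0,move L,goto A. Now: state=A, head=-3, tape[-4..0]=01010 (head:  ^)
Step 6: in state A at pos -3, read 1 -> (A,1)->write 1,move L,goto D. Now: state=D, head=-4, tape[-5..0]=001010 (head:  ^)
Step 7: in state D at pos -4, read 0 -> (D,0)->write 1,move L,goto B. Now: state=B, head=-5, tape[-6..0]=0011010 (head:  ^)
Step 8: in state B at pos -5, read 0 -> (B,0)->write 1,move R,goto A. Now: state=A, head=-4, tape[-6..0]=0111010 (head:   ^)
Step 9: in state A at pos -4, read 1 -> (A,1)->write 1,move L,goto D. Now: state=D, head=-5, tape[-6..0]=0111010 (head:  ^)
Step 10: in state D at pos -5, read 1 -> (D,1)->write 1,move R,goto D. Now: state=D, head=-4, tape[-6..0]=0111010 (head:   ^)
After 10 step(s): state = D (not H) -> not halted within 10 -> no

Answer: no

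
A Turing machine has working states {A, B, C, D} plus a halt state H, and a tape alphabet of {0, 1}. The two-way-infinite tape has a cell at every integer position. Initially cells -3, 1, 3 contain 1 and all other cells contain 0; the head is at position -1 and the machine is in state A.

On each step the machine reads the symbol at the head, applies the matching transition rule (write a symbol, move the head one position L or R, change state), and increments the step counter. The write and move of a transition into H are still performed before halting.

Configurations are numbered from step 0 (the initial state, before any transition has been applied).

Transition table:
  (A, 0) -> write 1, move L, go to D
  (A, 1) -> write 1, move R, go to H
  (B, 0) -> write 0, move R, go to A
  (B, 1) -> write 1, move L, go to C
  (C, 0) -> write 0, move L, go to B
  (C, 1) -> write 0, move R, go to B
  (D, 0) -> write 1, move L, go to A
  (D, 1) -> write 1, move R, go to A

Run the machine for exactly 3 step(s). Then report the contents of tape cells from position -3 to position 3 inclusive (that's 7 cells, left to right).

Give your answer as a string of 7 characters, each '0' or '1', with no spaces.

Answer: 1110101

Derivation:
Step 1: in state A at pos -1, read 0 -> (A,0)->write 1,move L,goto D. Now: state=D, head=-2, tape[-4..4]=010101010 (head:   ^)
Step 2: in state D at pos -2, read 0 -> (D,0)->write 1,move L,goto A. Now: state=A, head=-3, tape[-4..4]=011101010 (head:  ^)
Step 3: in state A at pos -3, read 1 -> (A,1)->write 1,move R,goto H. Now: state=H, head=-2, tape[-4..4]=011101010 (head:   ^)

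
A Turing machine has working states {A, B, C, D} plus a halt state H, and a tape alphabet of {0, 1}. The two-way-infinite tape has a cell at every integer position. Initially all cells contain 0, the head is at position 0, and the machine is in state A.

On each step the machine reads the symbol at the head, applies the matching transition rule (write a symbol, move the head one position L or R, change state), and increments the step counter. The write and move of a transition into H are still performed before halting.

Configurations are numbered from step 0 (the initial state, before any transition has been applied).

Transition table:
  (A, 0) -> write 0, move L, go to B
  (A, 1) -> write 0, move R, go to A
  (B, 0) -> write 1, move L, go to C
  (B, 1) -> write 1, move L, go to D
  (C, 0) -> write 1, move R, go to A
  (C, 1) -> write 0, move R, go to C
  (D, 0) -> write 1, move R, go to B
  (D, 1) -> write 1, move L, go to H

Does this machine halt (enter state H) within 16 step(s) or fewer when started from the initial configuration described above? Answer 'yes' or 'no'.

Answer: yes

Derivation:
Step 1: in state A at pos 0, read 0 -> (A,0)->write 0,move L,goto B. Now: state=B, head=-1, tape[-2..1]=0000 (head:  ^)
Step 2: in state B at pos -1, read 0 -> (B,0)->write 1,move L,goto C. Now: state=C, head=-2, tape[-3..1]=00100 (head:  ^)
Step 3: in state C at pos -2, read 0 -> (C,0)->write 1,move R,goto A. Now: state=A, head=-1, tape[-3..1]=01100 (head:   ^)
Step 4: in state A at pos -1, read 1 -> (A,1)->write 0,move R,goto A. Now: state=A, head=0, tape[-3..1]=01000 (head:    ^)
Step 5: in state A at pos 0, read 0 -> (A,0)->write 0,move L,goto B. Now: state=B, head=-1, tape[-3..1]=01000 (head:   ^)
Step 6: in state B at pos -1, read 0 -> (B,0)->write 1,move L,goto C. Now: state=C, head=-2, tape[-3..1]=01100 (head:  ^)
Step 7: in state C at pos -2, read 1 -> (C,1)->write 0,move R,goto C. Now: state=C, head=-1, tape[-3..1]=00100 (head:   ^)
Step 8: in state C at pos -1, read 1 -> (C,1)->write 0,move R,goto C. Now: state=C, head=0, tape[-3..1]=00000 (head:    ^)
Step 9: in state C at pos 0, read 0 -> (C,0)->write 1,move R,goto A. Now: state=A, head=1, tape[-3..2]=000100 (head:     ^)
Step 10: in state A at pos 1, read 0 -> (A,0)->write 0,move L,goto B. Now: state=B, head=0, tape[-3..2]=000100 (head:    ^)
Step 11: in state B at pos 0, read 1 -> (B,1)->write 1,move L,goto D. Now: state=D, head=-1, tape[-3..2]=000100 (head:   ^)
Step 12: in state D at pos -1, read 0 -> (D,0)->write 1,move R,goto B. Now: state=B, head=0, tape[-3..2]=001100 (head:    ^)
Step 13: in state B at pos 0, read 1 -> (B,1)->write 1,move L,goto D. Now: state=D, head=-1, tape[-3..2]=001100 (head:   ^)
Step 14: in state D at pos -1, read 1 -> (D,1)->write 1,move L,goto H. Now: state=H, head=-2, tape[-3..2]=001100 (head:  ^)
State H reached at step 14; 14 <= 16 -> yes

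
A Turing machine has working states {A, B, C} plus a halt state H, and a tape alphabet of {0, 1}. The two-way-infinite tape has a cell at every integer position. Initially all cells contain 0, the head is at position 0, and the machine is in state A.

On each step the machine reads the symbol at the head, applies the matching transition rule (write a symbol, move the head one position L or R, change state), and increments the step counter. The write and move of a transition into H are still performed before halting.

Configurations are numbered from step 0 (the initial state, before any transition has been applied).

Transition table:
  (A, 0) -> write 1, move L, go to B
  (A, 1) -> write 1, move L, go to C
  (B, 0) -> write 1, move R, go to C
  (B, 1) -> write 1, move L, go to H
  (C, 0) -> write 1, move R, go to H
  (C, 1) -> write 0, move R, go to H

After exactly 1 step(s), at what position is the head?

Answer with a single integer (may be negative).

Answer: -1

Derivation:
Step 1: in state A at pos 0, read 0 -> (A,0)->write 1,move L,goto B. Now: state=B, head=-1, tape[-2..1]=0010 (head:  ^)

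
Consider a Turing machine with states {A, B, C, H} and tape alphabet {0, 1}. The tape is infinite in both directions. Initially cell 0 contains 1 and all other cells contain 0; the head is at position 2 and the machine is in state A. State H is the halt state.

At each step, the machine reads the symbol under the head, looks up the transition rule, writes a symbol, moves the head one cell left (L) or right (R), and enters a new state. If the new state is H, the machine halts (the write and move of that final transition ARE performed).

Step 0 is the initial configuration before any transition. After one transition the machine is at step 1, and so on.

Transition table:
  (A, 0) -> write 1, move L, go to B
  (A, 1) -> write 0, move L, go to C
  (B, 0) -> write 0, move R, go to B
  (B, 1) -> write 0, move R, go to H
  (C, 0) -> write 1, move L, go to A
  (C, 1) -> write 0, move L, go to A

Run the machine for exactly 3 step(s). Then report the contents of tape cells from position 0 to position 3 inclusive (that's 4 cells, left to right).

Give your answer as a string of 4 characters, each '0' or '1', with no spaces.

Step 1: in state A at pos 2, read 0 -> (A,0)->write 1,move L,goto B. Now: state=B, head=1, tape[-1..3]=01010 (head:   ^)
Step 2: in state B at pos 1, read 0 -> (B,0)->write 0,move R,goto B. Now: state=B, head=2, tape[-1..3]=01010 (head:    ^)
Step 3: in state B at pos 2, read 1 -> (B,1)->write 0,move R,goto H. Now: state=H, head=3, tape[-1..4]=010000 (head:     ^)

Answer: 1000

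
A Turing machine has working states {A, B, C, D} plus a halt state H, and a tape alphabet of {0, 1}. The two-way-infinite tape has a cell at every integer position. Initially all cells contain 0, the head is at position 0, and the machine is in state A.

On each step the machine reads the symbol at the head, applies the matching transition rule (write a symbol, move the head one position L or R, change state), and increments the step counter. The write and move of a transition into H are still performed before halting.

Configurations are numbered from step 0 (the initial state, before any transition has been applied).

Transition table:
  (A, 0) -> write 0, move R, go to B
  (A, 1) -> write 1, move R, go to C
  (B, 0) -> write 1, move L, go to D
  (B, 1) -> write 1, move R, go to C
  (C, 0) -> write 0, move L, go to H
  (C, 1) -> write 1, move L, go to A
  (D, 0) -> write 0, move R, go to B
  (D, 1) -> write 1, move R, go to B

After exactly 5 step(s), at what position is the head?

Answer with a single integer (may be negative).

Step 1: in state A at pos 0, read 0 -> (A,0)->write 0,move R,goto B. Now: state=B, head=1, tape[-1..2]=0000 (head:   ^)
Step 2: in state B at pos 1, read 0 -> (B,0)->write 1,move L,goto D. Now: state=D, head=0, tape[-1..2]=0010 (head:  ^)
Step 3: in state D at pos 0, read 0 -> (D,0)->write 0,move R,goto B. Now: state=B, head=1, tape[-1..2]=0010 (head:   ^)
Step 4: in state B at pos 1, read 1 -> (B,1)->write 1,move R,goto C. Now: state=C, head=2, tape[-1..3]=00100 (head:    ^)
Step 5: in state C at pos 2, read 0 -> (C,0)->write 0,move L,goto H. Now: state=H, head=1, tape[-1..3]=00100 (head:   ^)

Answer: 1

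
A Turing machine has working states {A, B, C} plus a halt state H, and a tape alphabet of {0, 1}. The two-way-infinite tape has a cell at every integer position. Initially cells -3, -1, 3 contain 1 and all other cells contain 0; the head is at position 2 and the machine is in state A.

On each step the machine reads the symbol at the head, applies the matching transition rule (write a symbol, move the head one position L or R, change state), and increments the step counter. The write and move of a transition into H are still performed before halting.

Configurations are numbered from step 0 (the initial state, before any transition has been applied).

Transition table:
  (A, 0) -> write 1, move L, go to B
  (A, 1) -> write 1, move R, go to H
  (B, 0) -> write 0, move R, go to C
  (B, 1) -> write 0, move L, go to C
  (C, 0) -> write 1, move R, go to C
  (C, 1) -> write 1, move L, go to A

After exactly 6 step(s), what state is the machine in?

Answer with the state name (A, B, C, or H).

Answer: A

Derivation:
Step 1: in state A at pos 2, read 0 -> (A,0)->write 1,move L,goto B. Now: state=B, head=1, tape[-4..4]=010100110 (head:      ^)
Step 2: in state B at pos 1, read 0 -> (B,0)->write 0,move R,goto C. Now: state=C, head=2, tape[-4..4]=010100110 (head:       ^)
Step 3: in state C at pos 2, read 1 -> (C,1)->write 1,move L,goto A. Now: state=A, head=1, tape[-4..4]=010100110 (head:      ^)
Step 4: in state A at pos 1, read 0 -> (A,0)->write 1,move L,goto B. Now: state=B, head=0, tape[-4..4]=010101110 (head:     ^)
Step 5: in state B at pos 0, read 0 -> (B,0)->write 0,move R,goto C. Now: state=C, head=1, tape[-4..4]=010101110 (head:      ^)
Step 6: in state C at pos 1, read 1 -> (C,1)->write 1,move L,goto A. Now: state=A, head=0, tape[-4..4]=010101110 (head:     ^)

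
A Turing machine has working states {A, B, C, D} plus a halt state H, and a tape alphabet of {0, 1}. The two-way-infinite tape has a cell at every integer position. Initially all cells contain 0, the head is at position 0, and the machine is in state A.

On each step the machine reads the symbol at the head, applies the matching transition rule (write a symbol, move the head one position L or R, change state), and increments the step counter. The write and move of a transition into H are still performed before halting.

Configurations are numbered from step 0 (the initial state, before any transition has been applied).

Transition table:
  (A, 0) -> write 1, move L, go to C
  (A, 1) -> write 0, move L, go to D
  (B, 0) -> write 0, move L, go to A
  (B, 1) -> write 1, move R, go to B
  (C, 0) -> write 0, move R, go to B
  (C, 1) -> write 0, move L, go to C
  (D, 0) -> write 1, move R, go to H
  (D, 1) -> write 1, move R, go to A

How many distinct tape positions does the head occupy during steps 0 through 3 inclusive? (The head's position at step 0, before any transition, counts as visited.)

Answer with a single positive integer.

Step 1: in state A at pos 0, read 0 -> (A,0)->write 1,move L,goto C. Now: state=C, head=-1, tape[-2..1]=0010 (head:  ^)
Step 2: in state C at pos -1, read 0 -> (C,0)->write 0,move R,goto B. Now: state=B, head=0, tape[-2..1]=0010 (head:   ^)
Step 3: in state B at pos 0, read 1 -> (B,1)->write 1,move R,goto B. Now: state=B, head=1, tape[-2..2]=00100 (head:    ^)
Head positions at steps 0..3: starting at 0, distinct positions visited = {-1, 0, 1} -> 3 position(s)

Answer: 3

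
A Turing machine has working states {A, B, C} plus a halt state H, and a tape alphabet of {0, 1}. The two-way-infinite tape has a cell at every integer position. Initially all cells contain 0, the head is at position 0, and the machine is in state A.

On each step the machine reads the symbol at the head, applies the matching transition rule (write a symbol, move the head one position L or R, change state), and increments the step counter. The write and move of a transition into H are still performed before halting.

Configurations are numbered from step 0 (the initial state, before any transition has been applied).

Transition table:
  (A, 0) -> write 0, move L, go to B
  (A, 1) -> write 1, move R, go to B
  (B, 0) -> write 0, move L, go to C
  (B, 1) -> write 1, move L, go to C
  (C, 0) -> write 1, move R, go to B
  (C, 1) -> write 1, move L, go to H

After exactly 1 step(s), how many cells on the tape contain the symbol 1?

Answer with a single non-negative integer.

Step 1: in state A at pos 0, read 0 -> (A,0)->write 0,move L,goto B. Now: state=B, head=-1, tape[-2..1]=0000 (head:  ^)
No cell contains 1 after step 1 -> 0 cell(s)

Answer: 0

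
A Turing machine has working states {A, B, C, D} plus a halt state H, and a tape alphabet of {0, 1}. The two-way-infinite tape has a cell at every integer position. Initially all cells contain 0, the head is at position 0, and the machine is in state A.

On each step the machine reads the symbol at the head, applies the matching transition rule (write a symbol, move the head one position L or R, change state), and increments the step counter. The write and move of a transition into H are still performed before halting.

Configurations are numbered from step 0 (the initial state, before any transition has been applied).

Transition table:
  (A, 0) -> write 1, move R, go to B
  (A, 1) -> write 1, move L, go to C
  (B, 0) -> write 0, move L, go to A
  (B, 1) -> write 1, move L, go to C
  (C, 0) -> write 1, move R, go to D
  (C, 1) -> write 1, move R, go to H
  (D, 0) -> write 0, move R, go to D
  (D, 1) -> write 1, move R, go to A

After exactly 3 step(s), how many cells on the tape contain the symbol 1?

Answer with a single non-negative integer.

Step 1: in state A at pos 0, read 0 -> (A,0)->write 1,move R,goto B. Now: state=B, head=1, tape[-1..2]=0100 (head:   ^)
Step 2: in state B at pos 1, read 0 -> (B,0)->write 0,move L,goto A. Now: state=A, head=0, tape[-1..2]=0100 (head:  ^)
Step 3: in state A at pos 0, read 1 -> (A,1)->write 1,move L,goto C. Now: state=C, head=-1, tape[-2..2]=00100 (head:  ^)
Cells containing 1 after step 3: {0} -> 1 cell(s)

Answer: 1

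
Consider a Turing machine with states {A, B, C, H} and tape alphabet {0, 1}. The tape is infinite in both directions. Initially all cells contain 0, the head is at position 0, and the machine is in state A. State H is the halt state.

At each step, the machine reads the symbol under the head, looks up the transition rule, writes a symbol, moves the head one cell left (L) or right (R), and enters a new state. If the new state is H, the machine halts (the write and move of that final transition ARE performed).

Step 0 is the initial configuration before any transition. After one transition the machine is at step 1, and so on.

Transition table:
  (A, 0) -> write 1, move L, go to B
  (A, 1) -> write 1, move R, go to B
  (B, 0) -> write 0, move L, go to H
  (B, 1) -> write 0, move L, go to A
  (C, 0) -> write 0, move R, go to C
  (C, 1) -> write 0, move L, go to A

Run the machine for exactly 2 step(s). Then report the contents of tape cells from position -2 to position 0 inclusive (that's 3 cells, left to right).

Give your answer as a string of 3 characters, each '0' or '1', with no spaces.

Answer: 001

Derivation:
Step 1: in state A at pos 0, read 0 -> (A,0)->write 1,move L,goto B. Now: state=B, head=-1, tape[-2..1]=0010 (head:  ^)
Step 2: in state B at pos -1, read 0 -> (B,0)->write 0,move L,goto H. Now: state=H, head=-2, tape[-3..1]=00010 (head:  ^)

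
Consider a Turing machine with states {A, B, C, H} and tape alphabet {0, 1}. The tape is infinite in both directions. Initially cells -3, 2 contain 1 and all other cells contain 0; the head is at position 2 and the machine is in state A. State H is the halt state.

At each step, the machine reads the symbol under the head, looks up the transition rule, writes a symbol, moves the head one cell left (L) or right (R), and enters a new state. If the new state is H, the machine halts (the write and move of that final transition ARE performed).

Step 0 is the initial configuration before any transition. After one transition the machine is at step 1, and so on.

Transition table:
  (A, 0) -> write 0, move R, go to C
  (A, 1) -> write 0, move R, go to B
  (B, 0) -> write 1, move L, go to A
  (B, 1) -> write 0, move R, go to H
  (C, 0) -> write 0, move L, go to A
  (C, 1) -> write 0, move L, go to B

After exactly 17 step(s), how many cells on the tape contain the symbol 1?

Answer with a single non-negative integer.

Step 1: in state A at pos 2, read 1 -> (A,1)->write 0,move R,goto B. Now: state=B, head=3, tape[-4..4]=010000000 (head:        ^)
Step 2: in state B at pos 3, read 0 -> (B,0)->write 1,move L,goto A. Now: state=A, head=2, tape[-4..4]=010000010 (head:       ^)
Step 3: in state A at pos 2, read 0 -> (A,0)->write 0,move R,goto C. Now: state=C, head=3, tape[-4..4]=010000010 (head:        ^)
Step 4: in state C at pos 3, read 1 -> (C,1)->write 0,move L,goto B. Now: state=B, head=2, tape[-4..4]=010000000 (head:       ^)
Step 5: in state B at pos 2, read 0 -> (B,0)->write 1,move L,goto A. Now: state=A, head=1, tape[-4..4]=010000100 (head:      ^)
Step 6: in state A at pos 1, read 0 -> (A,0)->write 0,move R,goto C. Now: state=C, head=2, tape[-4..4]=010000100 (head:       ^)
Step 7: in state C at pos 2, read 1 -> (C,1)->write 0,move L,goto B. Now: state=B, head=1, tape[-4..4]=010000000 (head:      ^)
Step 8: in state B at pos 1, read 0 -> (B,0)->write 1,move L,goto A. Now: state=A, head=0, tape[-4..4]=010001000 (head:     ^)
Step 9: in state A at pos 0, read 0 -> (A,0)->write 0,move R,goto C. Now: state=C, head=1, tape[-4..4]=010001000 (head:      ^)
Step 10: in state C at pos 1, read 1 -> (C,1)->write 0,move L,goto B. Now: state=B, head=0, tape[-4..4]=010000000 (head:     ^)
Step 11: in state B at pos 0, read 0 -> (B,0)->write 1,move L,goto A. Now: state=A, head=-1, tape[-4..4]=010010000 (head:    ^)
Step 12: in state A at pos -1, read 0 -> (A,0)->write 0,move R,goto C. Now: state=C, head=0, tape[-4..4]=010010000 (head:     ^)
Step 13: in state C at pos 0, read 1 -> (C,1)->write 0,move L,goto B. Now: state=B, head=-1, tape[-4..4]=010000000 (head:    ^)
Step 14: in state B at pos -1, read 0 -> (B,0)->write 1,move L,goto A. Now: state=A, head=-2, tape[-4..4]=010100000 (head:   ^)
Step 15: in state A at pos -2, read 0 -> (A,0)->write 0,move R,goto C. Now: state=C, head=-1, tape[-4..4]=010100000 (head:    ^)
Step 16: in state C at pos -1, read 1 -> (C,1)->write 0,move L,goto B. Now: state=B, head=-2, tape[-4..4]=010000000 (head:   ^)
Step 17: in state B at pos -2, read 0 -> (B,0)->write 1,move L,goto A. Now: state=A, head=-3, tape[-4..4]=011000000 (head:  ^)
Cells containing 1 after step 17: {-3, -2} -> 2 cell(s)

Answer: 2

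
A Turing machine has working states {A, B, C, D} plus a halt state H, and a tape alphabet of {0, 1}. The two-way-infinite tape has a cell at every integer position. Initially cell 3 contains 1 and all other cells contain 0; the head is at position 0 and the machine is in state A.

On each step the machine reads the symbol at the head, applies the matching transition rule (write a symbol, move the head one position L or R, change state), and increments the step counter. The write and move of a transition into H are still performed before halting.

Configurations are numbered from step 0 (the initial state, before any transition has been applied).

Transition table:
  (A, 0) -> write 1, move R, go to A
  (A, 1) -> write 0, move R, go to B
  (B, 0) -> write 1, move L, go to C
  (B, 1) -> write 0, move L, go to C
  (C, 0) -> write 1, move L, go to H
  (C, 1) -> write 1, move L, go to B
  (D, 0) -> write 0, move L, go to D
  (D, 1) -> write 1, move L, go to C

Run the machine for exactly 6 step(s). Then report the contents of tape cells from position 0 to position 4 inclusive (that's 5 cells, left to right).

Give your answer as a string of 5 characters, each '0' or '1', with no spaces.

Step 1: in state A at pos 0, read 0 -> (A,0)->write 1,move R,goto A. Now: state=A, head=1, tape[-1..4]=010010 (head:   ^)
Step 2: in state A at pos 1, read 0 -> (A,0)->write 1,move R,goto A. Now: state=A, head=2, tape[-1..4]=011010 (head:    ^)
Step 3: in state A at pos 2, read 0 -> (A,0)->write 1,move R,goto A. Now: state=A, head=3, tape[-1..4]=011110 (head:     ^)
Step 4: in state A at pos 3, read 1 -> (A,1)->write 0,move R,goto B. Now: state=B, head=4, tape[-1..5]=0111000 (head:      ^)
Step 5: in state B at pos 4, read 0 -> (B,0)->write 1,move L,goto C. Now: state=C, head=3, tape[-1..5]=0111010 (head:     ^)
Step 6: in state C at pos 3, read 0 -> (C,0)->write 1,move L,goto H. Now: state=H, head=2, tape[-1..5]=0111110 (head:    ^)

Answer: 11111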